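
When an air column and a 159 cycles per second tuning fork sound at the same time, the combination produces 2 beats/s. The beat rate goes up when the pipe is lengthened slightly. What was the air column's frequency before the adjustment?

|f − 159| = 2, so the air column was at either 157 Hz or 161 Hz.
A longer pipe has a lower fundamental; the adjustment lowers the air column's frequency.
The beat rate rose, so the adjustment moved the air column further from 159 Hz — it was already below the reference.

157 Hz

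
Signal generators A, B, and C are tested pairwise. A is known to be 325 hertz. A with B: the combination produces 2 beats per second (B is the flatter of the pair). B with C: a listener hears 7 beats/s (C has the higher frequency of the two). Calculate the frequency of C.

B is below A, so f_B = 325 − 2 = 323 Hz.
C is above B, so f_C = 323 + 7 = 330 Hz.

330 Hz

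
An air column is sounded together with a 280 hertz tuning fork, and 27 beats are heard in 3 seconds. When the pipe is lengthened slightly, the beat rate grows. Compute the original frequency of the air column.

271 Hz

Beat frequency = 27/3 = 9 Hz.
|f − 280| = 9, so the air column was at either 271 Hz or 289 Hz.
A longer pipe has a lower fundamental; the adjustment lowers the air column's frequency.
The beat rate rose, so the adjustment moved the air column further from 280 Hz — it was already below the reference.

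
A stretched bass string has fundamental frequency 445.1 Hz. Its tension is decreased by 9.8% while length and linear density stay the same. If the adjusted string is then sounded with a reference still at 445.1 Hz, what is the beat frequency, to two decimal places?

For a string, f ∝ √T, so the new frequency is 445.1·√0.902 = 422.7279 Hz.
f_beat = |422.7279 − 445.1| = 22.37 Hz.

22.37 Hz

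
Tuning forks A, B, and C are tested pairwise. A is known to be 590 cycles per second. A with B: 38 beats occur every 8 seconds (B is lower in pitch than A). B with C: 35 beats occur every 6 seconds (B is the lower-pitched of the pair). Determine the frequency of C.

591.0833 Hz

A–B: Beat frequency = 38/8 = 4.75 Hz.
B is below A, so f_B = 590 − 4.75 = 585.25 Hz.
B–C: Beat frequency = 35/6 = 5.8333 Hz.
C is above B, so f_C = 585.25 + 5.8333 = 591.0833 Hz.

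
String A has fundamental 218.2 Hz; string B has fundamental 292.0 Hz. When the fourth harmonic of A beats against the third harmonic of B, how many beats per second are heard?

3.2 Hz

Fourth harmonic of the first: 4·218.2 = 872.8 Hz.
Third harmonic of the second: 3·292.0 = 876.0 Hz.
f_beat = |872.8 − 876.0| = 3.2 Hz.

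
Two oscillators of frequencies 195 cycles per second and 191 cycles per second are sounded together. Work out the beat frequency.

Beats arise from superposition of two nearby frequencies; the beat rate is |f₁ − f₂|.
|195 − 191| = 4 Hz.

4 Hz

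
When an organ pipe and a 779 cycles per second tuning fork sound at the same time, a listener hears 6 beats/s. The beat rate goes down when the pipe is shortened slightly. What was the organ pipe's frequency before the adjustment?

773 Hz

|f − 779| = 6, so the organ pipe was at either 773 Hz or 785 Hz.
A shorter pipe has a higher fundamental; the adjustment raises the organ pipe's frequency.
The beat rate fell, so the adjustment moved the organ pipe toward 779 Hz — it must have started below the reference.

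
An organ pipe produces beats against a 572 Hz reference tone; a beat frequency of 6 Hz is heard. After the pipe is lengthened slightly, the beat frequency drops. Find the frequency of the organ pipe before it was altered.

|f − 572| = 6, so the organ pipe was at either 566 Hz or 578 Hz.
A longer pipe has a lower fundamental; the adjustment lowers the organ pipe's frequency.
The beat rate fell, so the adjustment moved the organ pipe toward 572 Hz — it must have started above the reference.

578 Hz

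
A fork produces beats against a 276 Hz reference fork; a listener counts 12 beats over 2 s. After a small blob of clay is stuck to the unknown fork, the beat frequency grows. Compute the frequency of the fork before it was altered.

270 Hz

Beat frequency = 12/2 = 6 Hz.
|f − 276| = 6, so the fork was at either 270 Hz or 282 Hz.
Adding mass to a fork lowers its frequency; the adjustment lowers the fork's frequency.
The beat rate rose, so the adjustment moved the fork further from 276 Hz — it was already below the reference.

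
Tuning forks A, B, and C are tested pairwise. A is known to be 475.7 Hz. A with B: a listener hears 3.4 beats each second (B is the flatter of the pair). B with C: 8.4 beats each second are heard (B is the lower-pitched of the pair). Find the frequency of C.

B is below A, so f_B = 475.7 − 3.4 = 472.3 Hz.
C is above B, so f_C = 472.3 + 8.4 = 480.7 Hz.

480.7 Hz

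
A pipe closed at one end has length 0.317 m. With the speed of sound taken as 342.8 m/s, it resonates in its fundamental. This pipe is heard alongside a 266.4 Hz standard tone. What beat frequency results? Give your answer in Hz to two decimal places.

Closed pipe (odd harmonics): f_n = n·v/(4L) = 1·342.8/(4·0.317) = 270.3470 Hz.
f_beat = |270.3470 − 266.4| = 3.95 Hz.

3.95 Hz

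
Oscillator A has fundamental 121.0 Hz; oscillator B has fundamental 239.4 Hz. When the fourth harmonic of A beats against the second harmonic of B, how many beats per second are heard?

5.2 Hz

Fourth harmonic of the first: 4·121.0 = 484.0 Hz.
Second harmonic of the second: 2·239.4 = 478.8 Hz.
f_beat = |484.0 − 478.8| = 5.2 Hz.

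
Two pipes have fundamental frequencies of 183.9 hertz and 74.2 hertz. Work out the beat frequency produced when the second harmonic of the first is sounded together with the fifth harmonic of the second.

3.2 Hz

Second harmonic of the first: 2·183.9 = 367.8 Hz.
Fifth harmonic of the second: 5·74.2 = 371.0 Hz.
f_beat = |367.8 − 371.0| = 3.2 Hz.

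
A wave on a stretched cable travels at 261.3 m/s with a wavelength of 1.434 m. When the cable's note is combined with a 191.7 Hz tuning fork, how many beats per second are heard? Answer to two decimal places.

9.48 Hz

Source frequency f = v/λ = 261.3/1.434 = 182.2176 Hz.
f_beat = |182.2176 − 191.7| = 9.48 Hz.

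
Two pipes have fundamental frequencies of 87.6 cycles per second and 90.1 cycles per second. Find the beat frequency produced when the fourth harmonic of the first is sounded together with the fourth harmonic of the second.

Fourth harmonic of the first: 4·87.6 = 350.4 Hz.
Fourth harmonic of the second: 4·90.1 = 360.4 Hz.
f_beat = |350.4 − 360.4| = 10.0 Hz.

10.0 Hz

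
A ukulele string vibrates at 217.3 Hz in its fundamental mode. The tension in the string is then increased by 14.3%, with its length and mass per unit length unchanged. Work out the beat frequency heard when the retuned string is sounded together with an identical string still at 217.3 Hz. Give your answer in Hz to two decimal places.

For a string, f ∝ √T, so the new frequency is 217.3·√1.143 = 232.3180 Hz.
f_beat = |232.3180 − 217.3| = 15.02 Hz.

15.02 Hz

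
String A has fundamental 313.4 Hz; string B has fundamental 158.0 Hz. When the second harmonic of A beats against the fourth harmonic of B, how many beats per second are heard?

5.2 Hz

Second harmonic of the first: 2·313.4 = 626.8 Hz.
Fourth harmonic of the second: 4·158.0 = 632.0 Hz.
f_beat = |626.8 − 632.0| = 5.2 Hz.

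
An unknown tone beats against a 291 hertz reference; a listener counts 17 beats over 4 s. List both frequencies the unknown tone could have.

Beat frequency = 17/4 = 4.25 Hz.
|f − 291| = 4.25, so f = 291 ± 4.25.

286.75 Hz or 295.25 Hz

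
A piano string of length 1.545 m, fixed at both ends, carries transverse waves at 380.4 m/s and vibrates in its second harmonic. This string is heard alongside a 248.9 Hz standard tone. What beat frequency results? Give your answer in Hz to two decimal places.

For a string fixed at both ends, f_n = n·v/(2L) = 2·380.4/(2·1.545) = 246.2136 Hz.
f_beat = |246.2136 − 248.9| = 2.69 Hz.

2.69 Hz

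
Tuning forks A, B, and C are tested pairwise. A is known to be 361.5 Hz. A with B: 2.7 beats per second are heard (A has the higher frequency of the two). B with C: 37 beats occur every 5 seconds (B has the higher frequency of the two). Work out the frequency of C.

351.4 Hz

B is below A, so f_B = 361.5 − 2.7 = 358.8 Hz.
B–C: Beat frequency = 37/5 = 7.4 Hz.
C is below B, so f_C = 358.8 − 7.4 = 351.4 Hz.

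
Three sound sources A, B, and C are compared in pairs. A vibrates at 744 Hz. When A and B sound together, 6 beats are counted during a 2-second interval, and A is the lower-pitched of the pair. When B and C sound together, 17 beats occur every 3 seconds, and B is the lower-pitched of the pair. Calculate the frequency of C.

A–B: Beat frequency = 6/2 = 3 Hz.
B is above A, so f_B = 744 + 3 = 747 Hz.
B–C: Beat frequency = 17/3 = 5.6667 Hz.
C is above B, so f_C = 747 + 5.6667 = 752.6667 Hz.

752.6667 Hz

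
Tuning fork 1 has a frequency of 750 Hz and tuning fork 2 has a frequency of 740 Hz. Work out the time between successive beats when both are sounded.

f_beat = |750 − 740| = 10 Hz.
Beat period T = 1 / f_beat = 1 / 10 s.

0.100 s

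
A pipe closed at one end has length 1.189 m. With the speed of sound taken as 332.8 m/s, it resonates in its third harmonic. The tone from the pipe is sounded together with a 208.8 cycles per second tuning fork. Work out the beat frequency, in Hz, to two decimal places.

Closed pipe (odd harmonics): f_n = n·v/(4L) = 3·332.8/(4·1.189) = 209.9243 Hz.
f_beat = |209.9243 − 208.8| = 1.12 Hz.

1.12 Hz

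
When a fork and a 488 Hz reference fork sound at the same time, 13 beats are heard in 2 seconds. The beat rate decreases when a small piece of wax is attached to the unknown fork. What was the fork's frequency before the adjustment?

Beat frequency = 13/2 = 6.5 Hz.
|f − 488| = 6.5, so the fork was at either 481.5 Hz or 494.5 Hz.
Loading a fork with wax lowers its frequency; the adjustment lowers the fork's frequency.
The beat rate fell, so the adjustment moved the fork toward 488 Hz — it must have started above the reference.

494.5 Hz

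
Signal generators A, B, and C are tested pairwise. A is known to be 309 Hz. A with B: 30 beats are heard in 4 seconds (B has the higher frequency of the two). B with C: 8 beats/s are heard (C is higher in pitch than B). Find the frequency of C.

A–B: Beat frequency = 30/4 = 7.5 Hz.
B is above A, so f_B = 309 + 7.5 = 316.5 Hz.
C is above B, so f_C = 316.5 + 8 = 324.5 Hz.

324.5 Hz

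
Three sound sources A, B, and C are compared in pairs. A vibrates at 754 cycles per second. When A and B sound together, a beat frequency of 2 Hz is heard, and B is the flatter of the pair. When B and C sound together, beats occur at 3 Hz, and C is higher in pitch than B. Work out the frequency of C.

755 Hz

B is below A, so f_B = 754 − 2 = 752 Hz.
C is above B, so f_C = 752 + 3 = 755 Hz.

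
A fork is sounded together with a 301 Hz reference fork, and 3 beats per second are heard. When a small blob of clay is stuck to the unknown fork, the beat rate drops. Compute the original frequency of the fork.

304 Hz

|f − 301| = 3, so the fork was at either 298 Hz or 304 Hz.
Adding mass to a fork lowers its frequency; the adjustment lowers the fork's frequency.
The beat rate fell, so the adjustment moved the fork toward 301 Hz — it must have started above the reference.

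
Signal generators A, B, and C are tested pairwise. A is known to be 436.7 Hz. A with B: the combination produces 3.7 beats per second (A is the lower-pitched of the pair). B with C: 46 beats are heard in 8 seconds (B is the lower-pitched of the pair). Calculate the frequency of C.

446.15 Hz

B is above A, so f_B = 436.7 + 3.7 = 440.4 Hz.
B–C: Beat frequency = 46/8 = 5.75 Hz.
C is above B, so f_C = 440.4 + 5.75 = 446.15 Hz.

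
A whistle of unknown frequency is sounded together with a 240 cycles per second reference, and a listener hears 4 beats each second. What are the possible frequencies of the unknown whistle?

236 Hz or 244 Hz

|f − 240| = 4, so f = 240 ± 4.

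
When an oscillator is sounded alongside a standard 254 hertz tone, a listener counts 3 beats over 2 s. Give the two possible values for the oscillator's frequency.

Beat frequency = 3/2 = 1.5 Hz.
|f − 254| = 1.5, so f = 254 ± 1.5.

252.5 Hz or 255.5 Hz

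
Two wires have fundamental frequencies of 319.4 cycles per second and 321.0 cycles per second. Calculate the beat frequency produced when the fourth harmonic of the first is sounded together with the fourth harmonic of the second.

Fourth harmonic of the first: 4·319.4 = 1277.6 Hz.
Fourth harmonic of the second: 4·321.0 = 1284.0 Hz.
f_beat = |1277.6 − 1284.0| = 6.4 Hz.

6.4 Hz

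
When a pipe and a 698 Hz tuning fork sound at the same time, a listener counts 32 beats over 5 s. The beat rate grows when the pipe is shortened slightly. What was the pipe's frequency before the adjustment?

704.4 Hz

Beat frequency = 32/5 = 6.4 Hz.
|f − 698| = 6.4, so the pipe was at either 691.6 Hz or 704.4 Hz.
A shorter pipe has a higher fundamental; the adjustment raises the pipe's frequency.
The beat rate rose, so the adjustment moved the pipe further from 698 Hz — it was already above the reference.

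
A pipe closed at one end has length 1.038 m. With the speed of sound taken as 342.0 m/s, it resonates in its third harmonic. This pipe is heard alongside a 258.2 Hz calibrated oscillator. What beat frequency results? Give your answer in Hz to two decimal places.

Closed pipe (odd harmonics): f_n = n·v/(4L) = 3·342.0/(4·1.038) = 247.1098 Hz.
f_beat = |247.1098 − 258.2| = 11.09 Hz.

11.09 Hz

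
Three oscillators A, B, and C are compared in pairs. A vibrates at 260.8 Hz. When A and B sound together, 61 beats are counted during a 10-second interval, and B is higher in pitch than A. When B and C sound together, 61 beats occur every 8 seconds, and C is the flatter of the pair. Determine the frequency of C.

A–B: Beat frequency = 61/10 = 6.1 Hz.
B is above A, so f_B = 260.8 + 6.1 = 266.9 Hz.
B–C: Beat frequency = 61/8 = 7.625 Hz.
C is below B, so f_C = 266.9 − 7.625 = 259.275 Hz.

259.275 Hz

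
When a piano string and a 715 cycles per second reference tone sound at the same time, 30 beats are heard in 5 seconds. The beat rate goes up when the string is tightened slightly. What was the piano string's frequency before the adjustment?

Beat frequency = 30/5 = 6 Hz.
|f − 715| = 6, so the piano string was at either 709 Hz or 721 Hz.
Increasing tension raises a string's frequency; the adjustment raises the piano string's frequency.
The beat rate rose, so the adjustment moved the piano string further from 715 Hz — it was already above the reference.

721 Hz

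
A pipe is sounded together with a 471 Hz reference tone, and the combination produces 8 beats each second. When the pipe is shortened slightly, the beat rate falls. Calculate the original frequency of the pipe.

463 Hz

|f − 471| = 8, so the pipe was at either 463 Hz or 479 Hz.
A shorter pipe has a higher fundamental; the adjustment raises the pipe's frequency.
The beat rate fell, so the adjustment moved the pipe toward 471 Hz — it must have started below the reference.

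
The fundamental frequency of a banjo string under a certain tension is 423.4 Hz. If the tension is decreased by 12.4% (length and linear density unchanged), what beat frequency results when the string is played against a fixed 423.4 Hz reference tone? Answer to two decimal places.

27.12 Hz

For a string, f ∝ √T, so the new frequency is 423.4·√0.876 = 396.2807 Hz.
f_beat = |396.2807 − 423.4| = 27.12 Hz.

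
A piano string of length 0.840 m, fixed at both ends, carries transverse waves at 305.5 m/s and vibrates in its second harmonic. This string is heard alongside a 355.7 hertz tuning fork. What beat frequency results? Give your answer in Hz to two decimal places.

For a string fixed at both ends, f_n = n·v/(2L) = 2·305.5/(2·0.840) = 363.6905 Hz.
f_beat = |363.6905 − 355.7| = 7.99 Hz.

7.99 Hz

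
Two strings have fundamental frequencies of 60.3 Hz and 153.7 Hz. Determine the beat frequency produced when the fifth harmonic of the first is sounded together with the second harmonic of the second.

Fifth harmonic of the first: 5·60.3 = 301.5 Hz.
Second harmonic of the second: 2·153.7 = 307.4 Hz.
f_beat = |301.5 − 307.4| = 5.9 Hz.

5.9 Hz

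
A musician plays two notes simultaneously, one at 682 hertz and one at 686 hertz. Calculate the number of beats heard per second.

4 Hz

The beat frequency equals the magnitude of the frequency difference.
|682 − 686| = 4 Hz.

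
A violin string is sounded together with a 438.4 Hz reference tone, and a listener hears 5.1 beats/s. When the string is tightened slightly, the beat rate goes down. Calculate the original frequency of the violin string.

|f − 438.4| = 5.1, so the violin string was at either 433.3 Hz or 443.5 Hz.
Increasing tension raises a string's frequency; the adjustment raises the violin string's frequency.
The beat rate fell, so the adjustment moved the violin string toward 438.4 Hz — it must have started below the reference.

433.3 Hz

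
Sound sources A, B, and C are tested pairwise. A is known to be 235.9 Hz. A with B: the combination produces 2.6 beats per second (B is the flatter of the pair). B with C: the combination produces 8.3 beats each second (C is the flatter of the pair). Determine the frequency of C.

B is below A, so f_B = 235.9 − 2.6 = 233.3 Hz.
C is below B, so f_C = 233.3 − 8.3 = 225 Hz.

225 Hz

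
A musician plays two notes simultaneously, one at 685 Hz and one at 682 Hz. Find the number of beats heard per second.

The beat frequency equals the magnitude of the frequency difference.
|685 − 682| = 3 Hz.

3 Hz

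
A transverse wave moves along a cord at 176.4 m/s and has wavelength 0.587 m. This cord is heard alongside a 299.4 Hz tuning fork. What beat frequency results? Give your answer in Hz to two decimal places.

1.11 Hz

Source frequency f = v/λ = 176.4/0.587 = 300.5111 Hz.
f_beat = |300.5111 − 299.4| = 1.11 Hz.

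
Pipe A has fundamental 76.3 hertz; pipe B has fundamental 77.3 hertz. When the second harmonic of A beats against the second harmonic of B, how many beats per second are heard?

Second harmonic of the first: 2·76.3 = 152.6 Hz.
Second harmonic of the second: 2·77.3 = 154.6 Hz.
f_beat = |152.6 − 154.6| = 2.0 Hz.

2.0 Hz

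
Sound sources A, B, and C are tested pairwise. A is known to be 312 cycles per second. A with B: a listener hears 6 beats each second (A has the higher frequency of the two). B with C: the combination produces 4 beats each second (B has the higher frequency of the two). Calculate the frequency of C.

B is below A, so f_B = 312 − 6 = 306 Hz.
C is below B, so f_C = 306 − 4 = 302 Hz.

302 Hz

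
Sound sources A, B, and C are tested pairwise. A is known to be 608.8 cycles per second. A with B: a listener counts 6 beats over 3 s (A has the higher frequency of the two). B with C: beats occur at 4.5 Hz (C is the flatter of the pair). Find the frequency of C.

A–B: Beat frequency = 6/3 = 2 Hz.
B is below A, so f_B = 608.8 − 2 = 606.8 Hz.
C is below B, so f_C = 606.8 − 4.5 = 602.3 Hz.

602.3 Hz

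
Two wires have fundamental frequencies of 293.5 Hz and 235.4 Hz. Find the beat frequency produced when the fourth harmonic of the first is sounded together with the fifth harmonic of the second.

3.0 Hz

Fourth harmonic of the first: 4·293.5 = 1174.0 Hz.
Fifth harmonic of the second: 5·235.4 = 1177.0 Hz.
f_beat = |1174.0 − 1177.0| = 3.0 Hz.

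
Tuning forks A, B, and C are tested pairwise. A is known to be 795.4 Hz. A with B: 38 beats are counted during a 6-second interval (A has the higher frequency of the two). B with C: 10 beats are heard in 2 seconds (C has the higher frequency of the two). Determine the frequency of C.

794.0667 Hz

A–B: Beat frequency = 38/6 = 6.3333 Hz.
B is below A, so f_B = 795.4 − 6.3333 = 789.0667 Hz.
B–C: Beat frequency = 10/2 = 5 Hz.
C is above B, so f_C = 789.0667 + 5 = 794.0667 Hz.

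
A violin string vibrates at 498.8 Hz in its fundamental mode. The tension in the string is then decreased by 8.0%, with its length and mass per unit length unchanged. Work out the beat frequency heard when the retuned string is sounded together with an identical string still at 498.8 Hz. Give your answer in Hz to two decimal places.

For a string, f ∝ √T, so the new frequency is 498.8·√0.920 = 478.4322 Hz.
f_beat = |478.4322 − 498.8| = 20.37 Hz.

20.37 Hz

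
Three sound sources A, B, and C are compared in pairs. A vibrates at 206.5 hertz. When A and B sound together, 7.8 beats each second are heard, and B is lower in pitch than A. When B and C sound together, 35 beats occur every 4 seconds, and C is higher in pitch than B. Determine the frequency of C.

207.45 Hz

B is below A, so f_B = 206.5 − 7.8 = 198.7 Hz.
B–C: Beat frequency = 35/4 = 8.75 Hz.
C is above B, so f_C = 198.7 + 8.75 = 207.45 Hz.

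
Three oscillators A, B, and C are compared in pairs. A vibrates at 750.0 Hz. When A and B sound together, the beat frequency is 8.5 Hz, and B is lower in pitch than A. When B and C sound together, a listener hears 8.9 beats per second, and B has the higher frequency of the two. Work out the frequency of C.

732.6 Hz

B is below A, so f_B = 750.0 − 8.5 = 741.5 Hz.
C is below B, so f_C = 741.5 − 8.9 = 732.6 Hz.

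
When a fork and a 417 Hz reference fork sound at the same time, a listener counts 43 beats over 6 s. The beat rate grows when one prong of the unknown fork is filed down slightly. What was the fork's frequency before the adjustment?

424.1667 Hz

Beat frequency = 43/6 = 7.1667 Hz.
|f − 417| = 7.1667, so the fork was at either 409.8333 Hz or 424.1667 Hz.
Filing a prong removes mass and raises the fork's frequency; the adjustment raises the fork's frequency.
The beat rate rose, so the adjustment moved the fork further from 417 Hz — it was already above the reference.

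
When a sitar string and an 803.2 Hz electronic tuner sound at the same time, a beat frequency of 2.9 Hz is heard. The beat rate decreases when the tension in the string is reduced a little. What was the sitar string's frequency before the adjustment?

|f − 803.2| = 2.9, so the sitar string was at either 800.3 Hz or 806.1 Hz.
Lower tension means lower frequency; the adjustment lowers the sitar string's frequency.
The beat rate fell, so the adjustment moved the sitar string toward 803.2 Hz — it must have started above the reference.

806.1 Hz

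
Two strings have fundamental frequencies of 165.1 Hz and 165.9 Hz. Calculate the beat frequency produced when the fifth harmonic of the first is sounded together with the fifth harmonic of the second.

Fifth harmonic of the first: 5·165.1 = 825.5 Hz.
Fifth harmonic of the second: 5·165.9 = 829.5 Hz.
f_beat = |825.5 − 829.5| = 4.0 Hz.

4.0 Hz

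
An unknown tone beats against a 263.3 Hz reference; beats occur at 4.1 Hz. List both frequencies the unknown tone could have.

259.2 Hz or 267.4 Hz

|f − 263.3| = 4.1, so f = 263.3 ± 4.1.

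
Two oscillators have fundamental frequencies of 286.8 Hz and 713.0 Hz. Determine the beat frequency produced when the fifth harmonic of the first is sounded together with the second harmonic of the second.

8.0 Hz

Fifth harmonic of the first: 5·286.8 = 1434.0 Hz.
Second harmonic of the second: 2·713.0 = 1426.0 Hz.
f_beat = |1434.0 − 1426.0| = 8.0 Hz.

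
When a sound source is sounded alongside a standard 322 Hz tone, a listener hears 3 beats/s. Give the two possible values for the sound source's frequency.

|f − 322| = 3, so f = 322 ± 3.

319 Hz or 325 Hz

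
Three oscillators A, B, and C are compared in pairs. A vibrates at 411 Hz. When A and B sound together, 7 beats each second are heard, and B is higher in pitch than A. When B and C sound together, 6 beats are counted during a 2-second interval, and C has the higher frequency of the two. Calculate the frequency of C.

B is above A, so f_B = 411 + 7 = 418 Hz.
B–C: Beat frequency = 6/2 = 3 Hz.
C is above B, so f_C = 418 + 3 = 421 Hz.

421 Hz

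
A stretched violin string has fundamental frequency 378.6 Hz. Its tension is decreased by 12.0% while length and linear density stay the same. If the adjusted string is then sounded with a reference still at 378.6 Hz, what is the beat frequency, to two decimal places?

For a string, f ∝ √T, so the new frequency is 378.6·√0.880 = 355.1583 Hz.
f_beat = |355.1583 − 378.6| = 23.44 Hz.

23.44 Hz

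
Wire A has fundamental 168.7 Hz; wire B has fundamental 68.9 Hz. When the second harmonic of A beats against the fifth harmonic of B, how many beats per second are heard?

Second harmonic of the first: 2·168.7 = 337.4 Hz.
Fifth harmonic of the second: 5·68.9 = 344.5 Hz.
f_beat = |337.4 − 344.5| = 7.1 Hz.

7.1 Hz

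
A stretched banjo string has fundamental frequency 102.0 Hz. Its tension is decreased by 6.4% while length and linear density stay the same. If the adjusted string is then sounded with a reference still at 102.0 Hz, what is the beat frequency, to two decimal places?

For a string, f ∝ √T, so the new frequency is 102.0·√0.936 = 98.6820 Hz.
f_beat = |98.6820 − 102.0| = 3.32 Hz.

3.32 Hz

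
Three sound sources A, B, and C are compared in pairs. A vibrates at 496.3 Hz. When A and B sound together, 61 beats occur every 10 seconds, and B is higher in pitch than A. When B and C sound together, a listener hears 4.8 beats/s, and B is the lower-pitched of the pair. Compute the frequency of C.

A–B: Beat frequency = 61/10 = 6.1 Hz.
B is above A, so f_B = 496.3 + 6.1 = 502.4 Hz.
C is above B, so f_C = 502.4 + 4.8 = 507.2 Hz.

507.2 Hz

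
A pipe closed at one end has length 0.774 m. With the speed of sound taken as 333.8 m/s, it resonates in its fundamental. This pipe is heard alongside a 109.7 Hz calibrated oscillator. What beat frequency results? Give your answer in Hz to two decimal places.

1.88 Hz

Closed pipe (odd harmonics): f_n = n·v/(4L) = 1·333.8/(4·0.774) = 107.8165 Hz.
f_beat = |107.8165 − 109.7| = 1.88 Hz.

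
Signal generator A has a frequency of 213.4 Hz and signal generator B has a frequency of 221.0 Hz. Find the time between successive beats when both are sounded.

0.132 s

f_beat = |213.4 − 221.0| = 7.6 Hz.
Beat period T = 1 / f_beat = 1 / 7.6 s.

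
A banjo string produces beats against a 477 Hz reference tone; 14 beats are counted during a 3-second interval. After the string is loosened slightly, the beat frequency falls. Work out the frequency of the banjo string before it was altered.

481.6667 Hz

Beat frequency = 14/3 = 4.6667 Hz.
|f − 477| = 4.6667, so the banjo string was at either 472.3333 Hz or 481.6667 Hz.
Reducing tension lowers a string's frequency; the adjustment lowers the banjo string's frequency.
The beat rate fell, so the adjustment moved the banjo string toward 477 Hz — it must have started above the reference.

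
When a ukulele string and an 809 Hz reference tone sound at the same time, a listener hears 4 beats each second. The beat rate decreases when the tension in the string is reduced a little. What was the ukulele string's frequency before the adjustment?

813 Hz

|f − 809| = 4, so the ukulele string was at either 805 Hz or 813 Hz.
Lower tension means lower frequency; the adjustment lowers the ukulele string's frequency.
The beat rate fell, so the adjustment moved the ukulele string toward 809 Hz — it must have started above the reference.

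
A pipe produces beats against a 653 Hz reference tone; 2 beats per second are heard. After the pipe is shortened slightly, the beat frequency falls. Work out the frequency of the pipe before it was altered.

|f − 653| = 2, so the pipe was at either 651 Hz or 655 Hz.
A shorter pipe has a higher fundamental; the adjustment raises the pipe's frequency.
The beat rate fell, so the adjustment moved the pipe toward 653 Hz — it must have started below the reference.

651 Hz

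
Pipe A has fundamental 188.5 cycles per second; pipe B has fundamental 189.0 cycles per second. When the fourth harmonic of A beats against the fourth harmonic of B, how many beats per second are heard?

Fourth harmonic of the first: 4·188.5 = 754.0 Hz.
Fourth harmonic of the second: 4·189.0 = 756.0 Hz.
f_beat = |754.0 − 756.0| = 2.0 Hz.

2.0 Hz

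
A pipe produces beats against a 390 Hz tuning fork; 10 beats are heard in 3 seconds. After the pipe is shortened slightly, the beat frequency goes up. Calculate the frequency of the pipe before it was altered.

Beat frequency = 10/3 = 3.3333 Hz.
|f − 390| = 3.3333, so the pipe was at either 386.6667 Hz or 393.3333 Hz.
A shorter pipe has a higher fundamental; the adjustment raises the pipe's frequency.
The beat rate rose, so the adjustment moved the pipe further from 390 Hz — it was already above the reference.

393.3333 Hz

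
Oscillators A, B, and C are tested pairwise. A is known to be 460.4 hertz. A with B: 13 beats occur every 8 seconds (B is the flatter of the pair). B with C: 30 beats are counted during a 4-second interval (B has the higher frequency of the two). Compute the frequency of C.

A–B: Beat frequency = 13/8 = 1.625 Hz.
B is below A, so f_B = 460.4 − 1.625 = 458.775 Hz.
B–C: Beat frequency = 30/4 = 7.5 Hz.
C is below B, so f_C = 458.775 − 7.5 = 451.275 Hz.

451.275 Hz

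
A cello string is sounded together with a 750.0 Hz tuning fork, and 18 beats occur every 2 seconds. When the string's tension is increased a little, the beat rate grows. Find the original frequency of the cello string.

Beat frequency = 18/2 = 9 Hz.
|f − 750.0| = 9, so the cello string was at either 741 Hz or 759 Hz.
Higher tension means higher frequency; the adjustment raises the cello string's frequency.
The beat rate rose, so the adjustment moved the cello string further from 750.0 Hz — it was already above the reference.

759 Hz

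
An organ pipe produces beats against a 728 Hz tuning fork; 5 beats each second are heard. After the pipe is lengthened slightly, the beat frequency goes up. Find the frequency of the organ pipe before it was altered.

|f − 728| = 5, so the organ pipe was at either 723 Hz or 733 Hz.
A longer pipe has a lower fundamental; the adjustment lowers the organ pipe's frequency.
The beat rate rose, so the adjustment moved the organ pipe further from 728 Hz — it was already below the reference.

723 Hz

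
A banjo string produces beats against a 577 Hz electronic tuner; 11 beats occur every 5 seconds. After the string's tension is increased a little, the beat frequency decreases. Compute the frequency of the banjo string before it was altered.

Beat frequency = 11/5 = 2.2 Hz.
|f − 577| = 2.2, so the banjo string was at either 574.8 Hz or 579.2 Hz.
Higher tension means higher frequency; the adjustment raises the banjo string's frequency.
The beat rate fell, so the adjustment moved the banjo string toward 577 Hz — it must have started below the reference.

574.8 Hz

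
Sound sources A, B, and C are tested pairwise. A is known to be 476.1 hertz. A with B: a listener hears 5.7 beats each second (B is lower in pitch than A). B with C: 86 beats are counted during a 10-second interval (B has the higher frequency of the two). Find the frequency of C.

461.8 Hz

B is below A, so f_B = 476.1 − 5.7 = 470.4 Hz.
B–C: Beat frequency = 86/10 = 8.6 Hz.
C is below B, so f_C = 470.4 − 8.6 = 461.8 Hz.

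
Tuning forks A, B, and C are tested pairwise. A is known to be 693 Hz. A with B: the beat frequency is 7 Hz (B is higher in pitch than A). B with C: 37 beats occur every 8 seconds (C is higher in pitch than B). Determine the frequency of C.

B is above A, so f_B = 693 + 7 = 700 Hz.
B–C: Beat frequency = 37/8 = 4.625 Hz.
C is above B, so f_C = 700 + 4.625 = 704.625 Hz.

704.625 Hz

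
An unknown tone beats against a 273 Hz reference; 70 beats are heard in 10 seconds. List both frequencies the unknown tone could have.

Beat frequency = 70/10 = 7 Hz.
|f − 273| = 7, so f = 273 ± 7.

266 Hz or 280 Hz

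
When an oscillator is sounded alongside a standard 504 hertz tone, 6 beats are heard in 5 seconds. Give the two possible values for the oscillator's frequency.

502.8 Hz or 505.2 Hz

Beat frequency = 6/5 = 1.2 Hz.
|f − 504| = 1.2, so f = 504 ± 1.2.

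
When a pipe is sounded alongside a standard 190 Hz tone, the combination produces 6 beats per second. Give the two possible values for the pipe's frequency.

184 Hz or 196 Hz

|f − 190| = 6, so f = 190 ± 6.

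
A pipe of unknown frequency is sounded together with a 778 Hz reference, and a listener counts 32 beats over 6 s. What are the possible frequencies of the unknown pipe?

Beat frequency = 32/6 = 5.3333 Hz.
|f − 778| = 5.3333, so f = 778 ± 5.3333.

772.6667 Hz or 783.3333 Hz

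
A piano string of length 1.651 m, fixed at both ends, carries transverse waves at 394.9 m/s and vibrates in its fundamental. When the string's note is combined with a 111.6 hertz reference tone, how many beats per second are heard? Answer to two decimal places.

For a string fixed at both ends, f_n = n·v/(2L) = 1·394.9/(2·1.651) = 119.5942 Hz.
f_beat = |119.5942 − 111.6| = 7.99 Hz.

7.99 Hz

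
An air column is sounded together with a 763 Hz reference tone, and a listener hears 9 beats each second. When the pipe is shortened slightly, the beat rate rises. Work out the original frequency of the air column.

772 Hz

|f − 763| = 9, so the air column was at either 754 Hz or 772 Hz.
A shorter pipe has a higher fundamental; the adjustment raises the air column's frequency.
The beat rate rose, so the adjustment moved the air column further from 763 Hz — it was already above the reference.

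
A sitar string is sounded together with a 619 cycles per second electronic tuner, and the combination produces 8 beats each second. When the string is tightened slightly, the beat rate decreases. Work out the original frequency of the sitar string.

611 Hz

|f − 619| = 8, so the sitar string was at either 611 Hz or 627 Hz.
Increasing tension raises a string's frequency; the adjustment raises the sitar string's frequency.
The beat rate fell, so the adjustment moved the sitar string toward 619 Hz — it must have started below the reference.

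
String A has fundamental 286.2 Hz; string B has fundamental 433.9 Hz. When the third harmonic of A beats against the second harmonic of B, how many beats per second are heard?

9.2 Hz

Third harmonic of the first: 3·286.2 = 858.6 Hz.
Second harmonic of the second: 2·433.9 = 867.8 Hz.
f_beat = |858.6 − 867.8| = 9.2 Hz.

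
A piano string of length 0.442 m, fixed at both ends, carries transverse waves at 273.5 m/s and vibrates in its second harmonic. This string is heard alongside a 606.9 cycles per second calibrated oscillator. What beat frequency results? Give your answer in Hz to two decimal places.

For a string fixed at both ends, f_n = n·v/(2L) = 2·273.5/(2·0.442) = 618.7783 Hz.
f_beat = |618.7783 − 606.9| = 11.88 Hz.

11.88 Hz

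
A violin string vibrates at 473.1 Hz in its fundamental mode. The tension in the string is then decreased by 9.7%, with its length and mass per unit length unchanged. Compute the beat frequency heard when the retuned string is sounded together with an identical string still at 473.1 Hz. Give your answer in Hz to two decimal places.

For a string, f ∝ √T, so the new frequency is 473.1·√0.903 = 449.5695 Hz.
f_beat = |449.5695 − 473.1| = 23.53 Hz.

23.53 Hz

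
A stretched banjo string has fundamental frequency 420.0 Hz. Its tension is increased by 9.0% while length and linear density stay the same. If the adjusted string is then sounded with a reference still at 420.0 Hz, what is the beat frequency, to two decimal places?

18.49 Hz

For a string, f ∝ √T, so the new frequency is 420.0·√1.090 = 438.4929 Hz.
f_beat = |438.4929 − 420.0| = 18.49 Hz.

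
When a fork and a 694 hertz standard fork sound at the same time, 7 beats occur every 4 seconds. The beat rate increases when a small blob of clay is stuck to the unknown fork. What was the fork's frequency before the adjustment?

Beat frequency = 7/4 = 1.75 Hz.
|f − 694| = 1.75, so the fork was at either 692.25 Hz or 695.75 Hz.
Adding mass to a fork lowers its frequency; the adjustment lowers the fork's frequency.
The beat rate rose, so the adjustment moved the fork further from 694 Hz — it was already below the reference.

692.25 Hz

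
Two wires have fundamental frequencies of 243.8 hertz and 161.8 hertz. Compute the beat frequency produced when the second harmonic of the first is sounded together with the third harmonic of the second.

Second harmonic of the first: 2·243.8 = 487.6 Hz.
Third harmonic of the second: 3·161.8 = 485.4 Hz.
f_beat = |487.6 − 485.4| = 2.2 Hz.

2.2 Hz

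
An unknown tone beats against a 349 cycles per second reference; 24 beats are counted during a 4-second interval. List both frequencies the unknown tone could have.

Beat frequency = 24/4 = 6 Hz.
|f − 349| = 6, so f = 349 ± 6.

343 Hz or 355 Hz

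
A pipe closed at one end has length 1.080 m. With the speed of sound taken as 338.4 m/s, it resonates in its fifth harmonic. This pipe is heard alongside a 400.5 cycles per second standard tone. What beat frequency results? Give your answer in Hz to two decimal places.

Closed pipe (odd harmonics): f_n = n·v/(4L) = 5·338.4/(4·1.080) = 391.6667 Hz.
f_beat = |391.6667 − 400.5| = 8.83 Hz.

8.83 Hz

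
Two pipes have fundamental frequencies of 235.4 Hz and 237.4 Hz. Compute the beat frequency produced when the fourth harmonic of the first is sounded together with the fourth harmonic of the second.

8.0 Hz

Fourth harmonic of the first: 4·235.4 = 941.6 Hz.
Fourth harmonic of the second: 4·237.4 = 949.6 Hz.
f_beat = |941.6 − 949.6| = 8.0 Hz.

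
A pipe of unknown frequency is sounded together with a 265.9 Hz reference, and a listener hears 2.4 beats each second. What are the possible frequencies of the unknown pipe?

263.5 Hz or 268.3 Hz

|f − 265.9| = 2.4, so f = 265.9 ± 2.4.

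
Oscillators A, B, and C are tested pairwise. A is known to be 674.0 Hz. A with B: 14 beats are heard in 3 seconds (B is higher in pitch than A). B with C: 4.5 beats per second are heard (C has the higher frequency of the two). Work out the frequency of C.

683.1667 Hz

A–B: Beat frequency = 14/3 = 4.6667 Hz.
B is above A, so f_B = 674.0 + 4.6667 = 678.6667 Hz.
C is above B, so f_C = 678.6667 + 4.5 = 683.1667 Hz.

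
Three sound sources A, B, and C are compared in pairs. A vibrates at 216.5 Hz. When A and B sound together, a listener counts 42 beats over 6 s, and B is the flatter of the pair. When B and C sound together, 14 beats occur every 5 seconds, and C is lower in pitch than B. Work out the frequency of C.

A–B: Beat frequency = 42/6 = 7 Hz.
B is below A, so f_B = 216.5 − 7 = 209.5 Hz.
B–C: Beat frequency = 14/5 = 2.8 Hz.
C is below B, so f_C = 209.5 − 2.8 = 206.7 Hz.

206.7 Hz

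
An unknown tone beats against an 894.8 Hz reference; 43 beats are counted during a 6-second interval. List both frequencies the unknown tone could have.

Beat frequency = 43/6 = 7.1667 Hz.
|f − 894.8| = 7.1667, so f = 894.8 ± 7.1667.

887.6333 Hz or 901.9667 Hz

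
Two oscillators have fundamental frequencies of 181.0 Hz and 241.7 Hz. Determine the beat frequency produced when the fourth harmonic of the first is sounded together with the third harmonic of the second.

Fourth harmonic of the first: 4·181.0 = 724.0 Hz.
Third harmonic of the second: 3·241.7 = 725.1 Hz.
f_beat = |724.0 − 725.1| = 1.1 Hz.

1.1 Hz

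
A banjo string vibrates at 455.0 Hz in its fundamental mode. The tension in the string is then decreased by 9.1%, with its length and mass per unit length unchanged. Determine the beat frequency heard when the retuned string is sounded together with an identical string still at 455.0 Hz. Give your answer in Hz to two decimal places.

For a string, f ∝ √T, so the new frequency is 455.0·√0.909 = 433.8038 Hz.
f_beat = |433.8038 − 455.0| = 21.20 Hz.

21.20 Hz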